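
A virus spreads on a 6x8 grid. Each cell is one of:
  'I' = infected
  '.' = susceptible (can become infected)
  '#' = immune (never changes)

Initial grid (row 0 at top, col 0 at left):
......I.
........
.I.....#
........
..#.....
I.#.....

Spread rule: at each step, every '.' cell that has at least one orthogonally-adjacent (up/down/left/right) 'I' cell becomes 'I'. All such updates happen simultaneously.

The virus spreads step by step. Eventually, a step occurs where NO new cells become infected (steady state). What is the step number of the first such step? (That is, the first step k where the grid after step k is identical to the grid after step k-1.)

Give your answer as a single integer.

Answer: 7

Derivation:
Step 0 (initial): 3 infected
Step 1: +9 new -> 12 infected
Step 2: +11 new -> 23 infected
Step 3: +9 new -> 32 infected
Step 4: +5 new -> 37 infected
Step 5: +5 new -> 42 infected
Step 6: +3 new -> 45 infected
Step 7: +0 new -> 45 infected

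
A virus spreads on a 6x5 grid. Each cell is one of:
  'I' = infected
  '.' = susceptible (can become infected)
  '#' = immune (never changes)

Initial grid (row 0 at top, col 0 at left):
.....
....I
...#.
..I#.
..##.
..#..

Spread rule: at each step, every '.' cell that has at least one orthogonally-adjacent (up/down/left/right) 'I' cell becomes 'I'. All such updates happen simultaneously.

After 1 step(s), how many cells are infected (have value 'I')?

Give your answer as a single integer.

Answer: 7

Derivation:
Step 0 (initial): 2 infected
Step 1: +5 new -> 7 infected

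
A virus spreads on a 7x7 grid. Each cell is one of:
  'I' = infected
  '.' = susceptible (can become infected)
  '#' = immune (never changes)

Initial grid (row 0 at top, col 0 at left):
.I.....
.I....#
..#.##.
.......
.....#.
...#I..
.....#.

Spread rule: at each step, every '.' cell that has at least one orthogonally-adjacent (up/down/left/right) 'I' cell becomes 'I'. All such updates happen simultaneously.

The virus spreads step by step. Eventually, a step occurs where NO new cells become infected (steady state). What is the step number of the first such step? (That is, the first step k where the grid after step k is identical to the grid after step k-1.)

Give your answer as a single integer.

Answer: 6

Derivation:
Step 0 (initial): 3 infected
Step 1: +8 new -> 11 infected
Step 2: +8 new -> 19 infected
Step 3: +12 new -> 31 infected
Step 4: +7 new -> 38 infected
Step 5: +4 new -> 42 infected
Step 6: +0 new -> 42 infected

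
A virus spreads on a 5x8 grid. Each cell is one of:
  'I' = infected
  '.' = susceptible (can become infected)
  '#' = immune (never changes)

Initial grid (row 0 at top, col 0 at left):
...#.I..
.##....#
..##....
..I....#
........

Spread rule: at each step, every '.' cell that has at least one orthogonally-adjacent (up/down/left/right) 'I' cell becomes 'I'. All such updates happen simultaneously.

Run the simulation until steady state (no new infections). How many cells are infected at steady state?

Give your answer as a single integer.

Step 0 (initial): 2 infected
Step 1: +6 new -> 8 infected
Step 2: +9 new -> 17 infected
Step 3: +7 new -> 24 infected
Step 4: +4 new -> 28 infected
Step 5: +2 new -> 30 infected
Step 6: +2 new -> 32 infected
Step 7: +1 new -> 33 infected
Step 8: +0 new -> 33 infected

Answer: 33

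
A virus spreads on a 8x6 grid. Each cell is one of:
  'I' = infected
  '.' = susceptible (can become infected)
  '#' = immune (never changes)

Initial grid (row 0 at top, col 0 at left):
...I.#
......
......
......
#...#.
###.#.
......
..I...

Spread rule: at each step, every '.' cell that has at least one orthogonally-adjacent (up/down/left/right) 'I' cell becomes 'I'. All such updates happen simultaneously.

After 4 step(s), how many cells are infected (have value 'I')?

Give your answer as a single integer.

Answer: 33

Derivation:
Step 0 (initial): 2 infected
Step 1: +6 new -> 8 infected
Step 2: +8 new -> 16 infected
Step 3: +10 new -> 26 infected
Step 4: +7 new -> 33 infected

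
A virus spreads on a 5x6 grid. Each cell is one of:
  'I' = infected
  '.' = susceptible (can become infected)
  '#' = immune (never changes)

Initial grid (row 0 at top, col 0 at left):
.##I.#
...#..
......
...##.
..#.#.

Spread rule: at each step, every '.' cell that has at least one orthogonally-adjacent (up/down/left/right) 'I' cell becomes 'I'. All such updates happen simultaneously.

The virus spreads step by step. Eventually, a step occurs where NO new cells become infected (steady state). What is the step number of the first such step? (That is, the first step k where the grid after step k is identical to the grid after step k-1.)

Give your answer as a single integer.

Answer: 10

Derivation:
Step 0 (initial): 1 infected
Step 1: +1 new -> 2 infected
Step 2: +1 new -> 3 infected
Step 3: +2 new -> 5 infected
Step 4: +2 new -> 7 infected
Step 5: +2 new -> 9 infected
Step 6: +4 new -> 13 infected
Step 7: +3 new -> 16 infected
Step 8: +3 new -> 19 infected
Step 9: +2 new -> 21 infected
Step 10: +0 new -> 21 infected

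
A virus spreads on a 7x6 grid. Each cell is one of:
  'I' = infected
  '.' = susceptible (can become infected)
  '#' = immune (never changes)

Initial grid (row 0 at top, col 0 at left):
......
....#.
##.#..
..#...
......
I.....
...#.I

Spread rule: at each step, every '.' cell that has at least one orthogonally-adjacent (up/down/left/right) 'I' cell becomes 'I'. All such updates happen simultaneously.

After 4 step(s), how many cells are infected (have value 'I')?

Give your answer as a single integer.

Step 0 (initial): 2 infected
Step 1: +5 new -> 7 infected
Step 2: +6 new -> 13 infected
Step 3: +6 new -> 19 infected
Step 4: +3 new -> 22 infected

Answer: 22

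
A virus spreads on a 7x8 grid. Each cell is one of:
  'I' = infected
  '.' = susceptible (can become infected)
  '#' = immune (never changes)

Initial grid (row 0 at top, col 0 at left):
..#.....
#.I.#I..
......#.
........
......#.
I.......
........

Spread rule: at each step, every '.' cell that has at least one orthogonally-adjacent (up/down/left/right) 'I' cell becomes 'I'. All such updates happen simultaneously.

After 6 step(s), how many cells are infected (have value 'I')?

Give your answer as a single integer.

Answer: 50

Derivation:
Step 0 (initial): 3 infected
Step 1: +9 new -> 12 infected
Step 2: +14 new -> 26 infected
Step 3: +12 new -> 38 infected
Step 4: +6 new -> 44 infected
Step 5: +4 new -> 48 infected
Step 6: +2 new -> 50 infected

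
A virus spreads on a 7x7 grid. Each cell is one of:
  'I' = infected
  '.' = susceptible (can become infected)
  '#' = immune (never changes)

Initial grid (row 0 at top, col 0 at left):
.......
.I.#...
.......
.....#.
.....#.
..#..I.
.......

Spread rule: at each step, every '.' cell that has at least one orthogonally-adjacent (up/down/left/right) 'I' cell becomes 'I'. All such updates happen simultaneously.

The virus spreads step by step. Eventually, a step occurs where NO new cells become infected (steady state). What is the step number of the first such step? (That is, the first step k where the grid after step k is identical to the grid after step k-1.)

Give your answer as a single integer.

Step 0 (initial): 2 infected
Step 1: +7 new -> 9 infected
Step 2: +10 new -> 19 infected
Step 3: +9 new -> 28 infected
Step 4: +8 new -> 36 infected
Step 5: +6 new -> 42 infected
Step 6: +3 new -> 45 infected
Step 7: +0 new -> 45 infected

Answer: 7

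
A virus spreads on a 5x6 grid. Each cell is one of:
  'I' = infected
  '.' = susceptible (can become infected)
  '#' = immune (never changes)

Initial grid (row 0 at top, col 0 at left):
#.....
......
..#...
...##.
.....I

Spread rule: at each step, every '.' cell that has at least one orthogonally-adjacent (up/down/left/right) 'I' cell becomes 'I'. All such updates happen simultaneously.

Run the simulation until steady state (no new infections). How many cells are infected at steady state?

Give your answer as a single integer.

Answer: 26

Derivation:
Step 0 (initial): 1 infected
Step 1: +2 new -> 3 infected
Step 2: +2 new -> 5 infected
Step 3: +3 new -> 8 infected
Step 4: +5 new -> 13 infected
Step 5: +4 new -> 17 infected
Step 6: +4 new -> 21 infected
Step 7: +3 new -> 24 infected
Step 8: +2 new -> 26 infected
Step 9: +0 new -> 26 infected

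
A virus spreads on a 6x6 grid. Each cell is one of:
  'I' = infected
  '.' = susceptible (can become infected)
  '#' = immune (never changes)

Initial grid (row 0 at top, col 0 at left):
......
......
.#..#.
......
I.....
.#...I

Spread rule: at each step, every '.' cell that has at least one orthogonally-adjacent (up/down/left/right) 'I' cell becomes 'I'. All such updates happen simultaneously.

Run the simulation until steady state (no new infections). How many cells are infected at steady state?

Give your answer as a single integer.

Step 0 (initial): 2 infected
Step 1: +5 new -> 7 infected
Step 2: +6 new -> 13 infected
Step 3: +6 new -> 19 infected
Step 4: +5 new -> 24 infected
Step 5: +5 new -> 29 infected
Step 6: +3 new -> 32 infected
Step 7: +1 new -> 33 infected
Step 8: +0 new -> 33 infected

Answer: 33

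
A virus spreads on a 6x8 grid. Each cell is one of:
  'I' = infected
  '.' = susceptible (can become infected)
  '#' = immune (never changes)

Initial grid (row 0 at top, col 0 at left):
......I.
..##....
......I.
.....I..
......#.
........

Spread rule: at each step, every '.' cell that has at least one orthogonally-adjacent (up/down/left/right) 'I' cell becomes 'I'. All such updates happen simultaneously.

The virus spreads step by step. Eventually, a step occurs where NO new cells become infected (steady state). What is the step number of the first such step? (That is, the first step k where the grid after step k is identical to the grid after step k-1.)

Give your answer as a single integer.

Step 0 (initial): 3 infected
Step 1: +8 new -> 11 infected
Step 2: +8 new -> 19 infected
Step 3: +8 new -> 27 infected
Step 4: +6 new -> 33 infected
Step 5: +5 new -> 38 infected
Step 6: +5 new -> 43 infected
Step 7: +2 new -> 45 infected
Step 8: +0 new -> 45 infected

Answer: 8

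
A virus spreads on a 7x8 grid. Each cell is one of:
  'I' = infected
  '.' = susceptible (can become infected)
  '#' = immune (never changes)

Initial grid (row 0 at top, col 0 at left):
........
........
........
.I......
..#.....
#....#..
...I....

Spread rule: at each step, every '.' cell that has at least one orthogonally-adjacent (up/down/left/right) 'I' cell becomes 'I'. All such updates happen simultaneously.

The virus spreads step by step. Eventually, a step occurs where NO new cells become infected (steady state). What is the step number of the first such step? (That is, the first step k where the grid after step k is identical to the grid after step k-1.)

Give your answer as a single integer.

Answer: 10

Derivation:
Step 0 (initial): 2 infected
Step 1: +7 new -> 9 infected
Step 2: +11 new -> 20 infected
Step 3: +8 new -> 28 infected
Step 4: +8 new -> 36 infected
Step 5: +6 new -> 42 infected
Step 6: +5 new -> 47 infected
Step 7: +3 new -> 50 infected
Step 8: +2 new -> 52 infected
Step 9: +1 new -> 53 infected
Step 10: +0 new -> 53 infected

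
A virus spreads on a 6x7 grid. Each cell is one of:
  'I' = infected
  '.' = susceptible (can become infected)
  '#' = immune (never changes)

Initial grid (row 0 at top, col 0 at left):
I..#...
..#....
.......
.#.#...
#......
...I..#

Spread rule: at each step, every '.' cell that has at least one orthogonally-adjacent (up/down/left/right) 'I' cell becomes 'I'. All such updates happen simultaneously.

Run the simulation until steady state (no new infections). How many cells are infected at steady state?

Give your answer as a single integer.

Step 0 (initial): 2 infected
Step 1: +5 new -> 7 infected
Step 2: +7 new -> 14 infected
Step 3: +7 new -> 21 infected
Step 4: +4 new -> 25 infected
Step 5: +4 new -> 29 infected
Step 6: +4 new -> 33 infected
Step 7: +2 new -> 35 infected
Step 8: +1 new -> 36 infected
Step 9: +0 new -> 36 infected

Answer: 36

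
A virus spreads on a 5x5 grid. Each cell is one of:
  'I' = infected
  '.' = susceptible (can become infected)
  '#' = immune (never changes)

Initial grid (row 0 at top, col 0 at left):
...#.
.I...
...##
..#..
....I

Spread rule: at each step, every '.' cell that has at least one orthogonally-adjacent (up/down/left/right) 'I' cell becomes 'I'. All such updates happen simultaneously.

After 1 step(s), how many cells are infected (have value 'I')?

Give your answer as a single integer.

Step 0 (initial): 2 infected
Step 1: +6 new -> 8 infected

Answer: 8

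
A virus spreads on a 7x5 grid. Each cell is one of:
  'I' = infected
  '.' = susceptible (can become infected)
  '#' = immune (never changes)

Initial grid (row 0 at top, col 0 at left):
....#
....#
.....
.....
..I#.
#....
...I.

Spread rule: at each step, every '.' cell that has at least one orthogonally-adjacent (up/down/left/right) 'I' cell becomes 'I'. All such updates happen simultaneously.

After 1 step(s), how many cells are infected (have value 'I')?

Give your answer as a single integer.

Answer: 8

Derivation:
Step 0 (initial): 2 infected
Step 1: +6 new -> 8 infected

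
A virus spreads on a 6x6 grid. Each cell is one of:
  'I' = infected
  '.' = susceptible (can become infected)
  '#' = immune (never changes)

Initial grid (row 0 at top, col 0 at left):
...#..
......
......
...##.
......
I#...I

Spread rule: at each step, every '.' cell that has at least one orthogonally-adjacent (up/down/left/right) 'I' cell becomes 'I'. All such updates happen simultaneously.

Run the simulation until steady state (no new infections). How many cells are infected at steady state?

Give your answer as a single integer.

Step 0 (initial): 2 infected
Step 1: +3 new -> 5 infected
Step 2: +5 new -> 10 infected
Step 3: +6 new -> 16 infected
Step 4: +5 new -> 21 infected
Step 5: +6 new -> 27 infected
Step 6: +4 new -> 31 infected
Step 7: +1 new -> 32 infected
Step 8: +0 new -> 32 infected

Answer: 32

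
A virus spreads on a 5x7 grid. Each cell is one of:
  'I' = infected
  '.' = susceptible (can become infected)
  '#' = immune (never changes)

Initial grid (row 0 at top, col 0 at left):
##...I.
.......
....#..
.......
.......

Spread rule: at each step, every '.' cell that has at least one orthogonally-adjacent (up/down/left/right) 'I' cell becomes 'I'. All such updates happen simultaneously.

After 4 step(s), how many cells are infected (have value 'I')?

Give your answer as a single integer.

Answer: 17

Derivation:
Step 0 (initial): 1 infected
Step 1: +3 new -> 4 infected
Step 2: +4 new -> 8 infected
Step 3: +4 new -> 12 infected
Step 4: +5 new -> 17 infected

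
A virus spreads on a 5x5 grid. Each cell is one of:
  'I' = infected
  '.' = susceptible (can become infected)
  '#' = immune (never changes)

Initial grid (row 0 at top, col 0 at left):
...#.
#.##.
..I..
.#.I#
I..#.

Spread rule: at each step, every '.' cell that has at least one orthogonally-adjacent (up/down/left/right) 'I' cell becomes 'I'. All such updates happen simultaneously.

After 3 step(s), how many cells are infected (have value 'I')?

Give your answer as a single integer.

Answer: 14

Derivation:
Step 0 (initial): 3 infected
Step 1: +5 new -> 8 infected
Step 2: +4 new -> 12 infected
Step 3: +2 new -> 14 infected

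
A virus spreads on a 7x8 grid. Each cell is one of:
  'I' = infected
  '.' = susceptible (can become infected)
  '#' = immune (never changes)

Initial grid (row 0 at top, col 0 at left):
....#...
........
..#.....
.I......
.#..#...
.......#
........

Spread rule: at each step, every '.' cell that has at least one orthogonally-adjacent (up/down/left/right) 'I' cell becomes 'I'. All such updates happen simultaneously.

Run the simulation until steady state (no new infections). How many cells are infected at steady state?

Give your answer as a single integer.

Step 0 (initial): 1 infected
Step 1: +3 new -> 4 infected
Step 2: +5 new -> 9 infected
Step 3: +8 new -> 17 infected
Step 4: +9 new -> 26 infected
Step 5: +8 new -> 34 infected
Step 6: +6 new -> 40 infected
Step 7: +6 new -> 46 infected
Step 8: +3 new -> 49 infected
Step 9: +2 new -> 51 infected
Step 10: +0 new -> 51 infected

Answer: 51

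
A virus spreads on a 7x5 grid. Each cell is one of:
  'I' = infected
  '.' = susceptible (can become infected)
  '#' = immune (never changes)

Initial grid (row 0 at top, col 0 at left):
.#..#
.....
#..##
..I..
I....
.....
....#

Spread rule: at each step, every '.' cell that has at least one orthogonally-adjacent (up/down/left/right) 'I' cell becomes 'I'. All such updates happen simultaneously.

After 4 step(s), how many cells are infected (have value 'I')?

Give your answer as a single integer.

Step 0 (initial): 2 infected
Step 1: +7 new -> 9 infected
Step 2: +7 new -> 16 infected
Step 3: +7 new -> 23 infected
Step 4: +5 new -> 28 infected

Answer: 28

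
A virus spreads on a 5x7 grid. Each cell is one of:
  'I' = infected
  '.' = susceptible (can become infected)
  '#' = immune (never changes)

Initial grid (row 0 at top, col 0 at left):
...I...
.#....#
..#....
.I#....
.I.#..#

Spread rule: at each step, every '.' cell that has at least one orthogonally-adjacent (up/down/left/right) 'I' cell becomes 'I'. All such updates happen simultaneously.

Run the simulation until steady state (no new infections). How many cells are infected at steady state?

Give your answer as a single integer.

Answer: 29

Derivation:
Step 0 (initial): 3 infected
Step 1: +7 new -> 10 infected
Step 2: +6 new -> 16 infected
Step 3: +6 new -> 22 infected
Step 4: +2 new -> 24 infected
Step 5: +3 new -> 27 infected
Step 6: +2 new -> 29 infected
Step 7: +0 new -> 29 infected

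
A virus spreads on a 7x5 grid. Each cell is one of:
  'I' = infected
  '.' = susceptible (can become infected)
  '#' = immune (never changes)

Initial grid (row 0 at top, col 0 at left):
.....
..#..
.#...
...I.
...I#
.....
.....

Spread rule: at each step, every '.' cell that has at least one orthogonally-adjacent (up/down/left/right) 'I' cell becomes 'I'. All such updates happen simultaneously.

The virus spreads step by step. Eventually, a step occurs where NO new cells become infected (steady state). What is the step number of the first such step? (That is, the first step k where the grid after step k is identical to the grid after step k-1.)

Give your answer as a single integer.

Step 0 (initial): 2 infected
Step 1: +5 new -> 7 infected
Step 2: +8 new -> 15 infected
Step 3: +7 new -> 22 infected
Step 4: +5 new -> 27 infected
Step 5: +3 new -> 30 infected
Step 6: +2 new -> 32 infected
Step 7: +0 new -> 32 infected

Answer: 7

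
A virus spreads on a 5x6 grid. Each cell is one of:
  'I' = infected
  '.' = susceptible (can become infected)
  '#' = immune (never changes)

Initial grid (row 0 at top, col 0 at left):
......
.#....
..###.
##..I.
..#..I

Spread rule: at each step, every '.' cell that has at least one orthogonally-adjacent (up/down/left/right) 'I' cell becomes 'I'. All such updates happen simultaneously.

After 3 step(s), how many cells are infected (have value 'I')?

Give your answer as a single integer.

Step 0 (initial): 2 infected
Step 1: +3 new -> 5 infected
Step 2: +3 new -> 8 infected
Step 3: +1 new -> 9 infected

Answer: 9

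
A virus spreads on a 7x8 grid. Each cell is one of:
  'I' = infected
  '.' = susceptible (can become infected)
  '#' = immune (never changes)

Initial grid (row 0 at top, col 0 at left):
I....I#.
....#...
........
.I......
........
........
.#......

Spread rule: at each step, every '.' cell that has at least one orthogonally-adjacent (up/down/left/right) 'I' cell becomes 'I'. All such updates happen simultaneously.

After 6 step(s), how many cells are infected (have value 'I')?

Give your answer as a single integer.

Step 0 (initial): 3 infected
Step 1: +8 new -> 11 infected
Step 2: +11 new -> 22 infected
Step 3: +11 new -> 33 infected
Step 4: +8 new -> 41 infected
Step 5: +5 new -> 46 infected
Step 6: +4 new -> 50 infected

Answer: 50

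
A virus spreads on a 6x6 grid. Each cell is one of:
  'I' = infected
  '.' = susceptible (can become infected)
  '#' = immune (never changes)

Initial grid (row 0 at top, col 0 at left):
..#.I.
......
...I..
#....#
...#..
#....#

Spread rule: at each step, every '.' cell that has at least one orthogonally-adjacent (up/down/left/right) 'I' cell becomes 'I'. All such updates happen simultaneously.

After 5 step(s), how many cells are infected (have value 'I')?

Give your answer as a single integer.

Answer: 30

Derivation:
Step 0 (initial): 2 infected
Step 1: +7 new -> 9 infected
Step 2: +6 new -> 15 infected
Step 3: +5 new -> 20 infected
Step 4: +6 new -> 26 infected
Step 5: +4 new -> 30 infected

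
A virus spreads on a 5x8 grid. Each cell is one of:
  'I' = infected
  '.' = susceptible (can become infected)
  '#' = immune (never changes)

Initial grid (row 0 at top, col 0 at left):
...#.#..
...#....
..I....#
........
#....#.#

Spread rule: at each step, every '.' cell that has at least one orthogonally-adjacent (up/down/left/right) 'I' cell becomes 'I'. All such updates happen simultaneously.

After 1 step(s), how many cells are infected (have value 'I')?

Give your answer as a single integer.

Step 0 (initial): 1 infected
Step 1: +4 new -> 5 infected

Answer: 5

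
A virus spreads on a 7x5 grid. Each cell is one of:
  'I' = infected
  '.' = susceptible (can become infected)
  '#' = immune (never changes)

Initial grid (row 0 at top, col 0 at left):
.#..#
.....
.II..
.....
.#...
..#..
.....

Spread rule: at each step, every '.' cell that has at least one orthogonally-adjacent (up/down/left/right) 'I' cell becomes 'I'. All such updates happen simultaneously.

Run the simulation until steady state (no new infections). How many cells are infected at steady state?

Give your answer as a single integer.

Step 0 (initial): 2 infected
Step 1: +6 new -> 8 infected
Step 2: +7 new -> 15 infected
Step 3: +6 new -> 21 infected
Step 4: +3 new -> 24 infected
Step 5: +4 new -> 28 infected
Step 6: +3 new -> 31 infected
Step 7: +0 new -> 31 infected

Answer: 31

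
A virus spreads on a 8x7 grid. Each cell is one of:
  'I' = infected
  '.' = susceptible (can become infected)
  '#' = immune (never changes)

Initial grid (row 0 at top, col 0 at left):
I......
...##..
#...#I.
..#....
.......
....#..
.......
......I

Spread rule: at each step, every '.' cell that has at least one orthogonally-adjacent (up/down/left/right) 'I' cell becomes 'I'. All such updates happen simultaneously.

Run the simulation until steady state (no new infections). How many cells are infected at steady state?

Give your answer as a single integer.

Answer: 50

Derivation:
Step 0 (initial): 3 infected
Step 1: +7 new -> 10 infected
Step 2: +10 new -> 20 infected
Step 3: +11 new -> 31 infected
Step 4: +6 new -> 37 infected
Step 5: +6 new -> 43 infected
Step 6: +5 new -> 48 infected
Step 7: +2 new -> 50 infected
Step 8: +0 new -> 50 infected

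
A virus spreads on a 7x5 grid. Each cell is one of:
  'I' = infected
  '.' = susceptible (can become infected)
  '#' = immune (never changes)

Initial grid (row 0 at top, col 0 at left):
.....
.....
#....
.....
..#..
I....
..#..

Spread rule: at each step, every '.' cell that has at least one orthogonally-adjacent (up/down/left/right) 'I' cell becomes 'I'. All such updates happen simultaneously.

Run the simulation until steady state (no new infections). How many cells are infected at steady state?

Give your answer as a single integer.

Step 0 (initial): 1 infected
Step 1: +3 new -> 4 infected
Step 2: +4 new -> 8 infected
Step 3: +2 new -> 10 infected
Step 4: +5 new -> 15 infected
Step 5: +5 new -> 20 infected
Step 6: +5 new -> 25 infected
Step 7: +4 new -> 29 infected
Step 8: +2 new -> 31 infected
Step 9: +1 new -> 32 infected
Step 10: +0 new -> 32 infected

Answer: 32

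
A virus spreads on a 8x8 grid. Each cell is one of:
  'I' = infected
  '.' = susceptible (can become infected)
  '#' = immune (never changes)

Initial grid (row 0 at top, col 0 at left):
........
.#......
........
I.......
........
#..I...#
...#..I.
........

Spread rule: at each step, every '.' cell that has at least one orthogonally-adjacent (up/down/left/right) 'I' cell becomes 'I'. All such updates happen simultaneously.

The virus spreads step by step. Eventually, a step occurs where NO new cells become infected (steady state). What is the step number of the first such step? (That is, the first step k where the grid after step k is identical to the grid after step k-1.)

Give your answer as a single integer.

Step 0 (initial): 3 infected
Step 1: +10 new -> 13 infected
Step 2: +14 new -> 27 infected
Step 3: +10 new -> 37 infected
Step 4: +10 new -> 47 infected
Step 5: +7 new -> 54 infected
Step 6: +4 new -> 58 infected
Step 7: +2 new -> 60 infected
Step 8: +0 new -> 60 infected

Answer: 8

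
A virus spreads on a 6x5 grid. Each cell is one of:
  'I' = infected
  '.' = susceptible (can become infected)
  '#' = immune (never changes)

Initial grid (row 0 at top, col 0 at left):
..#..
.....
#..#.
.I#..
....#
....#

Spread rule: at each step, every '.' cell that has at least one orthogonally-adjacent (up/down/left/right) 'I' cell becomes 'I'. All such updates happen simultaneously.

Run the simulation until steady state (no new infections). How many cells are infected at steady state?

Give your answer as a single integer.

Answer: 24

Derivation:
Step 0 (initial): 1 infected
Step 1: +3 new -> 4 infected
Step 2: +5 new -> 9 infected
Step 3: +6 new -> 15 infected
Step 4: +4 new -> 19 infected
Step 5: +3 new -> 22 infected
Step 6: +2 new -> 24 infected
Step 7: +0 new -> 24 infected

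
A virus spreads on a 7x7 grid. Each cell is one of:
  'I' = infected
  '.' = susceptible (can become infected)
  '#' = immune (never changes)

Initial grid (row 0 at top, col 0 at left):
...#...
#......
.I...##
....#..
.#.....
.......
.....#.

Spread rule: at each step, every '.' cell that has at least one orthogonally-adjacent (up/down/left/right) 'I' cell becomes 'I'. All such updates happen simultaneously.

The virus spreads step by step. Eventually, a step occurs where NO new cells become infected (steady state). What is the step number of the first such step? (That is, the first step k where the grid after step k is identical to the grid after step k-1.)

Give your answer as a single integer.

Step 0 (initial): 1 infected
Step 1: +4 new -> 5 infected
Step 2: +5 new -> 10 infected
Step 3: +7 new -> 17 infected
Step 4: +4 new -> 21 infected
Step 5: +7 new -> 28 infected
Step 6: +6 new -> 34 infected
Step 7: +5 new -> 39 infected
Step 8: +2 new -> 41 infected
Step 9: +1 new -> 42 infected
Step 10: +0 new -> 42 infected

Answer: 10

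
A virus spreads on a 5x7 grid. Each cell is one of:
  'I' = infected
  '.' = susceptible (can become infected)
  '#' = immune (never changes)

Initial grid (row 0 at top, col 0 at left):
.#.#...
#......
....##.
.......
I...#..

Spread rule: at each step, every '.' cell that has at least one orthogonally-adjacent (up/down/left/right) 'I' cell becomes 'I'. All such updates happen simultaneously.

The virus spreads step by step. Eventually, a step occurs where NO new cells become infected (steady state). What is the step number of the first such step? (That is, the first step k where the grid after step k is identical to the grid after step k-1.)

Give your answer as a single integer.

Answer: 11

Derivation:
Step 0 (initial): 1 infected
Step 1: +2 new -> 3 infected
Step 2: +3 new -> 6 infected
Step 3: +3 new -> 9 infected
Step 4: +3 new -> 12 infected
Step 5: +3 new -> 15 infected
Step 6: +3 new -> 18 infected
Step 7: +3 new -> 21 infected
Step 8: +4 new -> 25 infected
Step 9: +2 new -> 27 infected
Step 10: +1 new -> 28 infected
Step 11: +0 new -> 28 infected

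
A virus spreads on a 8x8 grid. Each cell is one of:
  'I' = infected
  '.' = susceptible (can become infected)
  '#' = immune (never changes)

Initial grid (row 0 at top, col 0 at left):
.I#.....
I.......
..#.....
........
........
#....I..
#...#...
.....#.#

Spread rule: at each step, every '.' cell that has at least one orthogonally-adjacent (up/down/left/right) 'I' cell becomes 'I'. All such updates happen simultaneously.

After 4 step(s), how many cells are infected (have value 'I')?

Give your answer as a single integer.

Answer: 45

Derivation:
Step 0 (initial): 3 infected
Step 1: +7 new -> 10 infected
Step 2: +9 new -> 19 infected
Step 3: +12 new -> 31 infected
Step 4: +14 new -> 45 infected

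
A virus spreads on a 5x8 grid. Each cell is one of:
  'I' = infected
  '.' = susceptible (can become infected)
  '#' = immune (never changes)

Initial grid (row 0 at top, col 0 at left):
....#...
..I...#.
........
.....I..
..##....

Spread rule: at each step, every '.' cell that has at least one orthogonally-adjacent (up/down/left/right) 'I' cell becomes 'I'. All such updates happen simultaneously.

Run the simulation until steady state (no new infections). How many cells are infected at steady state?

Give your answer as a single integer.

Answer: 36

Derivation:
Step 0 (initial): 2 infected
Step 1: +8 new -> 10 infected
Step 2: +14 new -> 24 infected
Step 3: +6 new -> 30 infected
Step 4: +4 new -> 34 infected
Step 5: +2 new -> 36 infected
Step 6: +0 new -> 36 infected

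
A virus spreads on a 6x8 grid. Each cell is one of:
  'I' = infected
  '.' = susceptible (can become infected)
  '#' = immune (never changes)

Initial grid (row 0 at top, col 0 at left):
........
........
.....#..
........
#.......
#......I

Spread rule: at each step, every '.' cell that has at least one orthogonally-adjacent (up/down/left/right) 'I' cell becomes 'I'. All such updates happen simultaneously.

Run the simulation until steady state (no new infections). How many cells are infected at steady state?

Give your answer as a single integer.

Answer: 45

Derivation:
Step 0 (initial): 1 infected
Step 1: +2 new -> 3 infected
Step 2: +3 new -> 6 infected
Step 3: +4 new -> 10 infected
Step 4: +5 new -> 15 infected
Step 5: +5 new -> 20 infected
Step 6: +6 new -> 26 infected
Step 7: +5 new -> 31 infected
Step 8: +4 new -> 35 infected
Step 9: +4 new -> 39 infected
Step 10: +3 new -> 42 infected
Step 11: +2 new -> 44 infected
Step 12: +1 new -> 45 infected
Step 13: +0 new -> 45 infected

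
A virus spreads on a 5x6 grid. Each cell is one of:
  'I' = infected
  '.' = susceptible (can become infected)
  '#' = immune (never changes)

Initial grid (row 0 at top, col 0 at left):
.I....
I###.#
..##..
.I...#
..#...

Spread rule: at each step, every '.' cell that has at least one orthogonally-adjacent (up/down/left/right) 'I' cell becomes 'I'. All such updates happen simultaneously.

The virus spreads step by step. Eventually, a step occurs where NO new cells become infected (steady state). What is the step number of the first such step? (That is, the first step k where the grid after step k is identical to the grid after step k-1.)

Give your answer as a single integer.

Step 0 (initial): 3 infected
Step 1: +7 new -> 10 infected
Step 2: +3 new -> 13 infected
Step 3: +3 new -> 16 infected
Step 4: +4 new -> 20 infected
Step 5: +2 new -> 22 infected
Step 6: +0 new -> 22 infected

Answer: 6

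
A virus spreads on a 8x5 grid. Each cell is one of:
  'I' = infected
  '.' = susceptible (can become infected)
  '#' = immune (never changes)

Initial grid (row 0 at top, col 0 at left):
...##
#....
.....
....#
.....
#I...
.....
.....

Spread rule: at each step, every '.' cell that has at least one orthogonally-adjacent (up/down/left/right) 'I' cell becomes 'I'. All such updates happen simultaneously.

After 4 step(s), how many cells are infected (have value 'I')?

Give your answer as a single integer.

Step 0 (initial): 1 infected
Step 1: +3 new -> 4 infected
Step 2: +7 new -> 11 infected
Step 3: +8 new -> 19 infected
Step 4: +7 new -> 26 infected

Answer: 26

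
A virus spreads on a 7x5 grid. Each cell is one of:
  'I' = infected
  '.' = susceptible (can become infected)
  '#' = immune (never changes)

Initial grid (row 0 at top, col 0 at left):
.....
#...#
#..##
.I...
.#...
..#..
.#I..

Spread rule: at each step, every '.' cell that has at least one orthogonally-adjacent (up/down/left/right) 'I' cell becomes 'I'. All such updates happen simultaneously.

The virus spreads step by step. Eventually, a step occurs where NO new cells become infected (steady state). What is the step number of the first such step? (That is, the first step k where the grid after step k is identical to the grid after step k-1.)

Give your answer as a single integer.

Answer: 7

Derivation:
Step 0 (initial): 2 infected
Step 1: +4 new -> 6 infected
Step 2: +7 new -> 13 infected
Step 3: +6 new -> 19 infected
Step 4: +6 new -> 25 infected
Step 5: +1 new -> 26 infected
Step 6: +1 new -> 27 infected
Step 7: +0 new -> 27 infected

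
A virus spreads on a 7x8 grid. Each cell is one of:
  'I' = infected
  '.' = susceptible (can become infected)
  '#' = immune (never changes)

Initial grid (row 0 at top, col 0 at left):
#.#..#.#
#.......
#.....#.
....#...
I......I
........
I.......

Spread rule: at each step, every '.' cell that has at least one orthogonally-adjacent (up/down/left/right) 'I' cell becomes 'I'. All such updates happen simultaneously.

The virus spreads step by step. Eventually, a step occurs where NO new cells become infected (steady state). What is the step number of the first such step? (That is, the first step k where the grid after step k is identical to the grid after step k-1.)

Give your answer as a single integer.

Step 0 (initial): 3 infected
Step 1: +7 new -> 10 infected
Step 2: +9 new -> 19 infected
Step 3: +10 new -> 29 infected
Step 4: +9 new -> 38 infected
Step 5: +6 new -> 44 infected
Step 6: +2 new -> 46 infected
Step 7: +2 new -> 48 infected
Step 8: +0 new -> 48 infected

Answer: 8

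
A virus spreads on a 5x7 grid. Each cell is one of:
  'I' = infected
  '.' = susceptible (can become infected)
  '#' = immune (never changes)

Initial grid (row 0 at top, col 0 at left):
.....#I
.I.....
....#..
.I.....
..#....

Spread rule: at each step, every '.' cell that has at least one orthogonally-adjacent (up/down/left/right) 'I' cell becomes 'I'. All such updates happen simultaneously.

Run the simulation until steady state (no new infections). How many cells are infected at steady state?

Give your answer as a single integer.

Answer: 32

Derivation:
Step 0 (initial): 3 infected
Step 1: +8 new -> 11 infected
Step 2: +9 new -> 20 infected
Step 3: +7 new -> 27 infected
Step 4: +4 new -> 31 infected
Step 5: +1 new -> 32 infected
Step 6: +0 new -> 32 infected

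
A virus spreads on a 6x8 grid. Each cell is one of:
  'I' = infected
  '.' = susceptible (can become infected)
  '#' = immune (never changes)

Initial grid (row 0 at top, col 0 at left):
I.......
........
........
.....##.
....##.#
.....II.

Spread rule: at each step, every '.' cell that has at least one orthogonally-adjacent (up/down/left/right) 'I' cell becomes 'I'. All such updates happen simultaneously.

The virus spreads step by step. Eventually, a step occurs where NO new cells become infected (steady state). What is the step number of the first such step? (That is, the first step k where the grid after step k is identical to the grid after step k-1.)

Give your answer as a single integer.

Step 0 (initial): 3 infected
Step 1: +5 new -> 8 infected
Step 2: +4 new -> 12 infected
Step 3: +6 new -> 18 infected
Step 4: +8 new -> 26 infected
Step 5: +7 new -> 33 infected
Step 6: +3 new -> 36 infected
Step 7: +3 new -> 39 infected
Step 8: +2 new -> 41 infected
Step 9: +1 new -> 42 infected
Step 10: +1 new -> 43 infected
Step 11: +0 new -> 43 infected

Answer: 11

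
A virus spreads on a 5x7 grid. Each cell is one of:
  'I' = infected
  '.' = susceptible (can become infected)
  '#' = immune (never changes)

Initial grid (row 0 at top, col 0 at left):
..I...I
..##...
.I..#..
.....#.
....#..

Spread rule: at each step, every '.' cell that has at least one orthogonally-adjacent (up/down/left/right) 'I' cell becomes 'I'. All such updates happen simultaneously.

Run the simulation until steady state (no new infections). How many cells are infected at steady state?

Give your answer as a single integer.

Answer: 30

Derivation:
Step 0 (initial): 3 infected
Step 1: +8 new -> 11 infected
Step 2: +9 new -> 20 infected
Step 3: +6 new -> 26 infected
Step 4: +3 new -> 29 infected
Step 5: +1 new -> 30 infected
Step 6: +0 new -> 30 infected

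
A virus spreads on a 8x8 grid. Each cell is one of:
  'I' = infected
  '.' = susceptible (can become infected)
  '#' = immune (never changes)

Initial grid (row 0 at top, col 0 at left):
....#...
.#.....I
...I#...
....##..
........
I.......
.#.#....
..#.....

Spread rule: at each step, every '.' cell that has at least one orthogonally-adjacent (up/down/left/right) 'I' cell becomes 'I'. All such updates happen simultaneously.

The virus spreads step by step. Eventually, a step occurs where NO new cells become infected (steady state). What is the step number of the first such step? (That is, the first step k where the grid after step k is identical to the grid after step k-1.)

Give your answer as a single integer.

Step 0 (initial): 3 infected
Step 1: +9 new -> 12 infected
Step 2: +14 new -> 26 infected
Step 3: +12 new -> 38 infected
Step 4: +6 new -> 44 infected
Step 5: +5 new -> 49 infected
Step 6: +4 new -> 53 infected
Step 7: +3 new -> 56 infected
Step 8: +0 new -> 56 infected

Answer: 8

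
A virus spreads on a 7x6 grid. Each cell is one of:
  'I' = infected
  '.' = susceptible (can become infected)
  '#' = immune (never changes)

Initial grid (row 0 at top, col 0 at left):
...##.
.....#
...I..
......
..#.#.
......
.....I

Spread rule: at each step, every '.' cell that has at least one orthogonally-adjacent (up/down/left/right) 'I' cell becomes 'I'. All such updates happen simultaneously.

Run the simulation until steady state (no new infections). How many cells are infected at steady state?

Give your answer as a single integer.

Answer: 36

Derivation:
Step 0 (initial): 2 infected
Step 1: +6 new -> 8 infected
Step 2: +10 new -> 18 infected
Step 3: +7 new -> 25 infected
Step 4: +6 new -> 31 infected
Step 5: +4 new -> 35 infected
Step 6: +1 new -> 36 infected
Step 7: +0 new -> 36 infected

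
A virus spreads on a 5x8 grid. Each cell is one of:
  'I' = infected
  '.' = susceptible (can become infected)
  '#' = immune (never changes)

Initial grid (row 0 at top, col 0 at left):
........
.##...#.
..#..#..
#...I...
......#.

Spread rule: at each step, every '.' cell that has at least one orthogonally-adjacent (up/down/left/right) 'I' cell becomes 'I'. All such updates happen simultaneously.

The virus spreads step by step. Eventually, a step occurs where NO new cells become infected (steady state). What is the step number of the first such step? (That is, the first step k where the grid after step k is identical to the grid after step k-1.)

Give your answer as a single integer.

Answer: 8

Derivation:
Step 0 (initial): 1 infected
Step 1: +4 new -> 5 infected
Step 2: +6 new -> 11 infected
Step 3: +7 new -> 18 infected
Step 4: +6 new -> 24 infected
Step 5: +5 new -> 29 infected
Step 6: +3 new -> 32 infected
Step 7: +1 new -> 33 infected
Step 8: +0 new -> 33 infected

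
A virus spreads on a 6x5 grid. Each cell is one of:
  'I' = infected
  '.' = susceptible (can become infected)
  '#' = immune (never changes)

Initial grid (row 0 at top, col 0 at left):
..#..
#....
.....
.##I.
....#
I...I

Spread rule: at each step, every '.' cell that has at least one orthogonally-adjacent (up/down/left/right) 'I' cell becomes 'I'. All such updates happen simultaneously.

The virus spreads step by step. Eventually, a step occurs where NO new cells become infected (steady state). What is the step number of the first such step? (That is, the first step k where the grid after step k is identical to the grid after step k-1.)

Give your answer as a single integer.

Step 0 (initial): 3 infected
Step 1: +6 new -> 9 infected
Step 2: +7 new -> 16 infected
Step 3: +5 new -> 21 infected
Step 4: +2 new -> 23 infected
Step 5: +1 new -> 24 infected
Step 6: +1 new -> 25 infected
Step 7: +0 new -> 25 infected

Answer: 7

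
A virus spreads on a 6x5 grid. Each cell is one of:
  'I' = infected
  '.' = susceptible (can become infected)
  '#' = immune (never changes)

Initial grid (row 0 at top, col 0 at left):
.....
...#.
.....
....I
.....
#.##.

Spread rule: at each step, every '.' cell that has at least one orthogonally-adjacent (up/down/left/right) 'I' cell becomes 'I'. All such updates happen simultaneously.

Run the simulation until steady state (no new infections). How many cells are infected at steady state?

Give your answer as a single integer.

Step 0 (initial): 1 infected
Step 1: +3 new -> 4 infected
Step 2: +5 new -> 9 infected
Step 3: +4 new -> 13 infected
Step 4: +5 new -> 18 infected
Step 5: +5 new -> 23 infected
Step 6: +2 new -> 25 infected
Step 7: +1 new -> 26 infected
Step 8: +0 new -> 26 infected

Answer: 26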